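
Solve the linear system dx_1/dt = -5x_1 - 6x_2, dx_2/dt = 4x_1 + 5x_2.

Coefficient matrix A = [[-5, -6], [4, 5]].
Characteristic polynomial det(A - λI) = λ^2 - 1 = 0.
Eigenvalues λ = 1, -1.
For λ=1: (A-λI) row 1 is [-6, -6], so an eigenvector is (1, -1).
For λ=-1: (A-λI) row 1 is [-4, -6], so an eigenvector is (-3, 2).
General solution: C_1e^(t)(1,-1) + C_2e^(-t)(-3,2).

x_1(t) = C_1e^(t) - 3C_2e^(-t), x_2(t) = -C_1e^(t) + 2C_2e^(-t)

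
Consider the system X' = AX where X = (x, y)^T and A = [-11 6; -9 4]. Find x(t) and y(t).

x(t) = 2c_1e^(-2t) - c_2e^(-5t), y(t) = 3c_1e^(-2t) - c_2e^(-5t)

Coefficient matrix A = [[-11, 6], [-9, 4]].
Characteristic polynomial det(A - λI) = λ^2 + 7λ + 10 = 0.
Eigenvalues λ = -2, -5.
For λ=-2: (A-λI) row 1 is [-9, 6], so an eigenvector is (2, 3).
For λ=-5: (A-λI) row 1 is [-6, 6], so an eigenvector is (-1, -1).
General solution: c_1e^(-2t)(2,3) + c_2e^(-5t)(-1,-1).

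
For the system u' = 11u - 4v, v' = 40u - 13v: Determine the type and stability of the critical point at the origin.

A = [[11,-4],[40,-13]]; det(A-λI) = λ^2 + 2λ + 17.
λ = -1 ± 4i: negative real part.

stable spiral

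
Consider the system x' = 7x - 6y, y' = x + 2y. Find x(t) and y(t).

x(t) = 2K_1e^(4t) + 3K_2e^(5t), y(t) = K_1e^(4t) + K_2e^(5t)

Coefficient matrix A = [[7, -6], [1, 2]].
Characteristic polynomial det(A - λI) = λ^2 - 9λ + 20 = 0.
Eigenvalues λ = 4, 5.
For λ=4: (A-λI) row 1 is [3, -6], so an eigenvector is (2, 1).
For λ=5: (A-λI) row 1 is [2, -6], so an eigenvector is (3, 1).
General solution: K_1e^(4t)(2,1) + K_2e^(5t)(3,1).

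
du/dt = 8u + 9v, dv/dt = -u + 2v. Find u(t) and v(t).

u(t) = -3C_1e^(5t) - 3C_2te^(5t) - C_2e^(5t), v(t) = C_1e^(5t) + C_2te^(5t)

Coefficient matrix A = [[8, 9], [-1, 2]].
Characteristic polynomial det(A - λI) = λ^2 - 10λ + 25 = 0.
Single eigenvalue λ = 5 with algebraic multiplicity 2.
Eigenvector v = (-3,1); generalized eigenvector w with (A-λI)w=v is (-1,0).
General solution: e^(5t)[C_1·v + C_2·(t·v + w)].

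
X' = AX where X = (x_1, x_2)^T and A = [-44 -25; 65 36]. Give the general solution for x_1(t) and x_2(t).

Coefficient matrix A = [[-44, -25], [65, 36]].
Characteristic polynomial det(A - λI) = λ^2 + 8λ + 41 = 0.
Eigenvalues λ = -4 ± 5i (complex conjugate pair).
For λ=-4+5i: an eigenvector is (-2,3) - i(1,-2) = (-2 - i, 3 + 2i).
A real fundamental pair from Re and Im of e^((-4+5i)t)v: X_1 = e^(-4t)(cos(5t)·(-2,3) + sin(5t)·(1,-2)), X_2 = e^(-4t)(sin(5t)·(-2,3) - cos(5t)·(1,-2)).
General solution: K_1X_1 + K_2X_2.

x_1(t) = K_1e^(-4t)sin(5t) - 2K_1e^(-4t)cos(5t) - 2K_2e^(-4t)sin(5t) - K_2e^(-4t)cos(5t), x_2(t) = -2K_1e^(-4t)sin(5t) + 3K_1e^(-4t)cos(5t) + 3K_2e^(-4t)sin(5t) + 2K_2e^(-4t)cos(5t)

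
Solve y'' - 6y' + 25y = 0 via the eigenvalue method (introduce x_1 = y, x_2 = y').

Let x_1 = y, x_2 = y'. Then x_1' = x_2 and x_2' = -25x_1 + 6x_2.
A = [[0,1],[-25,6]]; det(A-λI) = λ^2 - 6λ + 25.
Eigenvalues λ = 3 ± 4i.

y(t) = K_1e^(3t)cos(4t) + K_2e^(3t)sin(4t)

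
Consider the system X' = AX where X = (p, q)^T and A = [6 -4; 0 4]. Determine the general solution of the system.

p(t) = 2K_1e^(4t) + K_2e^(6t), q(t) = K_1e^(4t)

Coefficient matrix A = [[6, -4], [0, 4]].
Characteristic polynomial det(A - λI) = λ^2 - 10λ + 24 = 0.
Eigenvalues λ = 4, 6.
For λ=4: (A-λI) row 1 is [2, -4], so an eigenvector is (2, 1).
For λ=6: (A-λI) row 1 is [0, -4], so an eigenvector is (1, 0).
General solution: K_1e^(4t)(2,1) + K_2e^(6t)(1,0).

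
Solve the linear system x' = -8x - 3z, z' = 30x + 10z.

Coefficient matrix A = [[-8, -3], [30, 10]].
Characteristic polynomial det(A - λI) = λ^2 - 2λ + 10 = 0.
Eigenvalues λ = 1 ± 3i (complex conjugate pair).
For λ=1+3i: an eigenvector is (-1,3) - i(0,-1) = (-1, 3 + i).
A real fundamental pair from Re and Im of e^((1+3i)t)v: X_1 = e^(t)(cos(3t)·(-1,3) + sin(3t)·(0,-1)), X_2 = e^(t)(sin(3t)·(-1,3) - cos(3t)·(0,-1)).
General solution: C_1X_1 + C_2X_2.

x(t) = -C_1e^(t)cos(3t) - C_2e^(t)sin(3t), z(t) = -C_1e^(t)sin(3t) + 3C_1e^(t)cos(3t) + 3C_2e^(t)sin(3t) + C_2e^(t)cos(3t)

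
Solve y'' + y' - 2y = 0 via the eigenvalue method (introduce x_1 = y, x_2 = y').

Let x_1 = y, x_2 = y'. Then x_1' = x_2 and x_2' = 2x_1 - x_2.
A = [[0,1],[2,-1]]; det(A-λI) = λ^2 + λ - 2.
Eigenvalues λ = 1, -2 with eigenvectors (1,1), (1,-2).

y(t) = c_1e^(t) + c_2e^(-2t)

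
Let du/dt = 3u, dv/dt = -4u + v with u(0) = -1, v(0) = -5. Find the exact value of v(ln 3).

A = [[3,0],[-4,1]]; eigenvalues λ = 1, 3.
Eigenvectors: (0,-1) for λ=1, (-1,2) for λ=3.
From the initial condition, c_1 = 7, c_2 = 1.
v(ln 3) = (7)(3^1)(-1) + (1)(3^3)(2) = 33.

33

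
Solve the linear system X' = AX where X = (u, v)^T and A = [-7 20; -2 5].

u(t) = -K_1e^(-t)sin(2t) - 3K_1e^(-t)cos(2t) - 3K_2e^(-t)sin(2t) + K_2e^(-t)cos(2t), v(t) = -K_1e^(-t)cos(2t) - K_2e^(-t)sin(2t)

Coefficient matrix A = [[-7, 20], [-2, 5]].
Characteristic polynomial det(A - λI) = λ^2 + 2λ + 5 = 0.
Eigenvalues λ = -1 ± 2i (complex conjugate pair).
For λ=-1+2i: an eigenvector is (-3,-1) - i(-1,0) = (-3 + i, -1).
A real fundamental pair from Re and Im of e^((-1+2i)t)v: X_1 = e^(-t)(cos(2t)·(-3,-1) + sin(2t)·(-1,0)), X_2 = e^(-t)(sin(2t)·(-3,-1) - cos(2t)·(-1,0)).
General solution: K_1X_1 + K_2X_2.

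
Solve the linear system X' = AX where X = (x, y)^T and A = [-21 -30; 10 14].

x(t) = 2K_1e^(-6t) + 3K_2e^(-t), y(t) = -K_1e^(-6t) - 2K_2e^(-t)

Coefficient matrix A = [[-21, -30], [10, 14]].
Characteristic polynomial det(A - λI) = λ^2 + 7λ + 6 = 0.
Eigenvalues λ = -6, -1.
For λ=-6: (A-λI) row 1 is [-15, -30], so an eigenvector is (2, -1).
For λ=-1: (A-λI) row 1 is [-20, -30], so an eigenvector is (3, -2).
General solution: K_1e^(-6t)(2,-1) + K_2e^(-t)(3,-2).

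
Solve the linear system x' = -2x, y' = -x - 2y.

x(t) = K_2e^(-2t), y(t) = -K_1e^(-2t) - K_2te^(-2t) - 2K_2e^(-2t)

Coefficient matrix A = [[-2, 0], [-1, -2]].
Characteristic polynomial det(A - λI) = λ^2 + 4λ + 4 = 0.
Single eigenvalue λ = -2 with algebraic multiplicity 2.
Eigenvector v = (0,-1); generalized eigenvector w with (A-λI)w=v is (1,-2).
General solution: e^(-2t)[K_1·v + K_2·(t·v + w)].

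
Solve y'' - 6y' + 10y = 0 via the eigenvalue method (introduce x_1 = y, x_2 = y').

y(t) = C_1e^(3t)cos(t) + C_2e^(3t)sin(t)

Let x_1 = y, x_2 = y'. Then x_1' = x_2 and x_2' = -10x_1 + 6x_2.
A = [[0,1],[-10,6]]; det(A-λI) = λ^2 - 6λ + 10.
Eigenvalues λ = 3 ± i.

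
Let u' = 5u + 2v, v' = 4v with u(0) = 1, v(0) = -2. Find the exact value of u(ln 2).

A = [[5,2],[0,4]]; eigenvalues λ = 5, 4.
Eigenvectors: (1,0) for λ=5, (2,-1) for λ=4.
From the initial condition, c_1 = -3, c_2 = 2.
u(ln 2) = (-3)(2^5)(1) + (2)(2^4)(2) = -32.

-32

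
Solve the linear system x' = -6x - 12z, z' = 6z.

Coefficient matrix A = [[-6, -12], [0, 6]].
Characteristic polynomial det(A - λI) = λ^2 - 36 = 0.
Eigenvalues λ = -6, 6.
For λ=-6: (A-λI) row 1 is [0, -12], so an eigenvector is (1, 0).
For λ=6: (A-λI) row 1 is [-12, -12], so an eigenvector is (1, -1).
General solution: K_1e^(-6t)(1,0) + K_2e^(6t)(1,-1).

x(t) = K_1e^(-6t) + K_2e^(6t), z(t) = -K_2e^(6t)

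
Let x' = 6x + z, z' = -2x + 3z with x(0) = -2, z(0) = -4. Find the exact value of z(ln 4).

5120

A = [[6,1],[-2,3]]; eigenvalues λ = 4, 5.
Eigenvectors: (-1,2) for λ=4, (-1,1) for λ=5.
From the initial condition, c_1 = -6, c_2 = 8.
z(ln 4) = (-6)(4^4)(2) + (8)(4^5)(1) = 5120.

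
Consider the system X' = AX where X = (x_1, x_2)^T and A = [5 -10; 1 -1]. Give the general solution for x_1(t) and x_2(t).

Coefficient matrix A = [[5, -10], [1, -1]].
Characteristic polynomial det(A - λI) = λ^2 - 4λ + 5 = 0.
Eigenvalues λ = 2 ± i (complex conjugate pair).
For λ=2+i: an eigenvector is (-1,0) - i(-3,-1) = (-1 + 3i, 0 + i).
A real fundamental pair from Re and Im of e^((2+i)t)v: X_1 = e^(2t)(cos(t)·(-1,0) + sin(t)·(-3,-1)), X_2 = e^(2t)(sin(t)·(-1,0) - cos(t)·(-3,-1)).
General solution: K_1X_1 + K_2X_2.

x_1(t) = -3K_1e^(2t)sin(t) - K_1e^(2t)cos(t) - K_2e^(2t)sin(t) + 3K_2e^(2t)cos(t), x_2(t) = -K_1e^(2t)sin(t) + K_2e^(2t)cos(t)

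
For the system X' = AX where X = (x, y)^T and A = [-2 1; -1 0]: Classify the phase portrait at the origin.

stable improper node

A = [[-2,1],[-1,0]]; det(A-λI) = λ^2 + 2λ + 1.
repeated λ = -1 with a single eigenvector.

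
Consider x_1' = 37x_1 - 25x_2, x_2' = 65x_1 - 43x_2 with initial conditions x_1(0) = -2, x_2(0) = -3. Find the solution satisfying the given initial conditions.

Coefficient matrix A = [[37, -25], [65, -43]].
Characteristic polynomial det(A - λI) = λ^2 + 6λ + 34 = 0.
Eigenvalues λ = -3 ± 5i (complex conjugate pair).
For λ=-3+5i: an eigenvector is (-1,-2) - i(2,3) = (-1 - 2i, -2 - 3i).
A real fundamental pair from Re and Im of e^((-3+5i)t)v: X_1 = e^(-3t)(cos(5t)·(-1,-2) + sin(5t)·(2,3)), X_2 = e^(-3t)(sin(5t)·(-1,-2) - cos(5t)·(2,3)).
General solution: c_1X_1 + c_2X_2.
Applying x_1(0)=-2, x_2(0)=-3 gives c_1=0, c_2=1.

x_1(t) = -e^(-3t)sin(5t) - 2e^(-3t)cos(5t), x_2(t) = -2e^(-3t)sin(5t) - 3e^(-3t)cos(5t)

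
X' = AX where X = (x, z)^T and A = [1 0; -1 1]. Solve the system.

Coefficient matrix A = [[1, 0], [-1, 1]].
Characteristic polynomial det(A - λI) = λ^2 - 2λ + 1 = 0.
Single eigenvalue λ = 1 with algebraic multiplicity 2.
Eigenvector v = (0,1); generalized eigenvector w with (A-λI)w=v is (-1,3).
General solution: e^(t)[C_1·v + C_2·(t·v + w)].

x(t) = -C_2e^(t), z(t) = C_1e^(t) + C_2te^(t) + 3C_2e^(t)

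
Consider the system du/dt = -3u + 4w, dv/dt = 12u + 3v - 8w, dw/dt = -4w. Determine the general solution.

Coefficient matrix A = [[-3, 0, 4], [12, 3, -8], [0, 0, -4]].
det(A - λI) = 0 gives eigenvalues λ = -3, 3, -4.
For λ=-3: eigenvector (1,-2,0).
For λ=3: eigenvector (0,1,0).
For λ=-4: eigenvector (-4,8,1).
General solution: K_1e^(-3t)(1,-2,0) + K_2e^(3t)(0,1,0) + K_3e^(-4t)(-4,8,1).

u(t) = K_1e^(-3t) - 4K_3e^(-4t), v(t) = -2K_1e^(-3t) + K_2e^(3t) + 8K_3e^(-4t), w(t) = K_3e^(-4t)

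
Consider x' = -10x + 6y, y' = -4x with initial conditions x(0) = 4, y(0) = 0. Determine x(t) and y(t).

x(t) = -8e^(-4t) + 12e^(-6t), y(t) = -8e^(-4t) + 8e^(-6t)

Coefficient matrix A = [[-10, 6], [-4, 0]].
Characteristic polynomial det(A - λI) = λ^2 + 10λ + 24 = 0.
Eigenvalues λ = -4, -6.
For λ=-4: (A-λI) row 1 is [-6, 6], so an eigenvector is (-1, -1).
For λ=-6: (A-λI) row 1 is [-4, 6], so an eigenvector is (3, 2).
General solution: c_1e^(-4t)(-1,-1) + c_2e^(-6t)(3,2).
Applying x(0)=4, y(0)=0 gives c_1=8, c_2=4.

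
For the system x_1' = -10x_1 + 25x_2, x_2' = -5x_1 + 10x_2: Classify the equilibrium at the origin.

center

A = [[-10,25],[-5,10]]; det(A-λI) = λ^2 + 25.
λ = 0 ± 5i: zero real part.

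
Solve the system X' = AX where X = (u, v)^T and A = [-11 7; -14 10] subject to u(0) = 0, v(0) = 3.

u(t) = 3e^(3t) - 3e^(-4t), v(t) = 6e^(3t) - 3e^(-4t)

Coefficient matrix A = [[-11, 7], [-14, 10]].
Characteristic polynomial det(A - λI) = λ^2 + λ - 12 = 0.
Eigenvalues λ = 3, -4.
For λ=3: (A-λI) row 1 is [-14, 7], so an eigenvector is (1, 2).
For λ=-4: (A-λI) row 1 is [-7, 7], so an eigenvector is (-1, -1).
General solution: c_1e^(3t)(1,2) + c_2e^(-4t)(-1,-1).
Applying u(0)=0, v(0)=3 gives c_1=3, c_2=3.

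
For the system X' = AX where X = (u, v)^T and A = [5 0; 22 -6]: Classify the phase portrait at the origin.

saddle

A = [[5,0],[22,-6]]; det(A-λI) = λ^2 + λ - 30.
λ = -6, 5: opposite signs.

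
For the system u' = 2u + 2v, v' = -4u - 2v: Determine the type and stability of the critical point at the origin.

center

A = [[2,2],[-4,-2]]; det(A-λI) = λ^2 + 4.
λ = 0 ± 2i: zero real part.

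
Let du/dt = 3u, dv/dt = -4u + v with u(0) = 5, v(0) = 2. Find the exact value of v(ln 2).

-56

A = [[3,0],[-4,1]]; eigenvalues λ = 1, 3.
Eigenvectors: (0,-1) for λ=1, (1,-2) for λ=3.
From the initial condition, c_1 = -12, c_2 = 5.
v(ln 2) = (-12)(2^1)(-1) + (5)(2^3)(-2) = -56.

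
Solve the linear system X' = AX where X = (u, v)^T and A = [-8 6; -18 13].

Coefficient matrix A = [[-8, 6], [-18, 13]].
Characteristic polynomial det(A - λI) = λ^2 - 5λ + 4 = 0.
Eigenvalues λ = 4, 1.
For λ=4: (A-λI) row 1 is [-12, 6], so an eigenvector is (-1, -2).
For λ=1: (A-λI) row 1 is [-9, 6], so an eigenvector is (-2, -3).
General solution: C_1e^(4t)(-1,-2) + C_2e^(t)(-2,-3).

u(t) = -C_1e^(4t) - 2C_2e^(t), v(t) = -2C_1e^(4t) - 3C_2e^(t)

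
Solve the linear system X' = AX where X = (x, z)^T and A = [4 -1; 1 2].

x(t) = -c_1e^(3t) - c_2te^(3t) - 3c_2e^(3t), z(t) = -c_1e^(3t) - c_2te^(3t) - 2c_2e^(3t)

Coefficient matrix A = [[4, -1], [1, 2]].
Characteristic polynomial det(A - λI) = λ^2 - 6λ + 9 = 0.
Single eigenvalue λ = 3 with algebraic multiplicity 2.
Eigenvector v = (-1,-1); generalized eigenvector w with (A-λI)w=v is (-3,-2).
General solution: e^(3t)[c_1·v + c_2·(t·v + w)].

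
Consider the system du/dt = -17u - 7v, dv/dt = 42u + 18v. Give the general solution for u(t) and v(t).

Coefficient matrix A = [[-17, -7], [42, 18]].
Characteristic polynomial det(A - λI) = λ^2 - λ - 12 = 0.
Eigenvalues λ = 4, -3.
For λ=4: (A-λI) row 1 is [-21, -7], so an eigenvector is (-1, 3).
For λ=-3: (A-λI) row 1 is [-14, -7], so an eigenvector is (1, -2).
General solution: K_1e^(4t)(-1,3) + K_2e^(-3t)(1,-2).

u(t) = -K_1e^(4t) + K_2e^(-3t), v(t) = 3K_1e^(4t) - 2K_2e^(-3t)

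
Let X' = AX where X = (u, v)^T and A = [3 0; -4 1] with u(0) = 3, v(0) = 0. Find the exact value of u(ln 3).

81

A = [[3,0],[-4,1]]; eigenvalues λ = 3, 1.
Eigenvectors: (1,-2) for λ=3, (0,-1) for λ=1.
From the initial condition, c_1 = 3, c_2 = -6.
u(ln 3) = (3)(3^3)(1) + (-6)(3^1)(0) = 81.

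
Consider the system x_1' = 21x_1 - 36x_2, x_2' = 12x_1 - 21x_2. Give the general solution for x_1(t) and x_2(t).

x_1(t) = 2c_1e^(3t) - 3c_2e^(-3t), x_2(t) = c_1e^(3t) - 2c_2e^(-3t)

Coefficient matrix A = [[21, -36], [12, -21]].
Characteristic polynomial det(A - λI) = λ^2 - 9 = 0.
Eigenvalues λ = 3, -3.
For λ=3: (A-λI) row 1 is [18, -36], so an eigenvector is (2, 1).
For λ=-3: (A-λI) row 1 is [24, -36], so an eigenvector is (-3, -2).
General solution: c_1e^(3t)(2,1) + c_2e^(-3t)(-3,-2).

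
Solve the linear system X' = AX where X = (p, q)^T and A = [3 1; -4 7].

p(t) = -c_1e^(5t) - c_2te^(5t) - c_2e^(5t), q(t) = -2c_1e^(5t) - 2c_2te^(5t) - 3c_2e^(5t)

Coefficient matrix A = [[3, 1], [-4, 7]].
Characteristic polynomial det(A - λI) = λ^2 - 10λ + 25 = 0.
Single eigenvalue λ = 5 with algebraic multiplicity 2.
Eigenvector v = (-1,-2); generalized eigenvector w with (A-λI)w=v is (-1,-3).
General solution: e^(5t)[c_1·v + c_2·(t·v + w)].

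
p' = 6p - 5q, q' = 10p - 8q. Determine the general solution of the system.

p(t) = -2c_1e^(-t)sin(t) - c_1e^(-t)cos(t) - c_2e^(-t)sin(t) + 2c_2e^(-t)cos(t), q(t) = -3c_1e^(-t)sin(t) - c_1e^(-t)cos(t) - c_2e^(-t)sin(t) + 3c_2e^(-t)cos(t)

Coefficient matrix A = [[6, -5], [10, -8]].
Characteristic polynomial det(A - λI) = λ^2 + 2λ + 2 = 0.
Eigenvalues λ = -1 ± i (complex conjugate pair).
For λ=-1+i: an eigenvector is (-1,-1) - i(-2,-3) = (-1 + 2i, -1 + 3i).
A real fundamental pair from Re and Im of e^((-1+i)t)v: X_1 = e^(-t)(cos(t)·(-1,-1) + sin(t)·(-2,-3)), X_2 = e^(-t)(sin(t)·(-1,-1) - cos(t)·(-2,-3)).
General solution: c_1X_1 + c_2X_2.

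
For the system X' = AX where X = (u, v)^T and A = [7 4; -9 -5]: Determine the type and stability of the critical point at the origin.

A = [[7,4],[-9,-5]]; det(A-λI) = λ^2 - 2λ + 1.
repeated λ = 1 with a single eigenvector.

unstable improper node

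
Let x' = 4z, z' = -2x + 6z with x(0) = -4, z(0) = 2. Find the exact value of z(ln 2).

A = [[0,4],[-2,6]]; eigenvalues λ = 2, 4.
Eigenvectors: (-2,-1) for λ=2, (1,1) for λ=4.
From the initial condition, c_1 = 6, c_2 = 8.
z(ln 2) = (6)(2^2)(-1) + (8)(2^4)(1) = 104.

104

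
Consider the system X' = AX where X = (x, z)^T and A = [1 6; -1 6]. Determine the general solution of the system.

x(t) = -2c_1e^(4t) - 3c_2e^(3t), z(t) = -c_1e^(4t) - c_2e^(3t)

Coefficient matrix A = [[1, 6], [-1, 6]].
Characteristic polynomial det(A - λI) = λ^2 - 7λ + 12 = 0.
Eigenvalues λ = 4, 3.
For λ=4: (A-λI) row 1 is [-3, 6], so an eigenvector is (-2, -1).
For λ=3: (A-λI) row 1 is [-2, 6], so an eigenvector is (-3, -1).
General solution: c_1e^(4t)(-2,-1) + c_2e^(3t)(-3,-1).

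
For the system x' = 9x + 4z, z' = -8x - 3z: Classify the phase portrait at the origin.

A = [[9,4],[-8,-3]]; det(A-λI) = λ^2 - 6λ + 5.
λ = 5, 1: both positive.

unstable node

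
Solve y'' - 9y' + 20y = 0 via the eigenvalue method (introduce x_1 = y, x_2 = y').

Let x_1 = y, x_2 = y'. Then x_1' = x_2 and x_2' = -20x_1 + 9x_2.
A = [[0,1],[-20,9]]; det(A-λI) = λ^2 - 9λ + 20.
Eigenvalues λ = 5, 4 with eigenvectors (1,5), (1,4).

y(t) = C_1e^(5t) + C_2e^(4t)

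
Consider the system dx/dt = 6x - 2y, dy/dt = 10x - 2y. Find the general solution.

x(t) = c_1e^(2t)cos(2t) + c_2e^(2t)sin(2t), y(t) = c_1e^(2t)sin(2t) + 2c_1e^(2t)cos(2t) + 2c_2e^(2t)sin(2t) - c_2e^(2t)cos(2t)

Coefficient matrix A = [[6, -2], [10, -2]].
Characteristic polynomial det(A - λI) = λ^2 - 4λ + 8 = 0.
Eigenvalues λ = 2 ± 2i (complex conjugate pair).
For λ=2+2i: an eigenvector is (1,2) - i(0,1) = (1, 2 - i).
A real fundamental pair from Re and Im of e^((2+2i)t)v: X_1 = e^(2t)(cos(2t)·(1,2) + sin(2t)·(0,1)), X_2 = e^(2t)(sin(2t)·(1,2) - cos(2t)·(0,1)).
General solution: c_1X_1 + c_2X_2.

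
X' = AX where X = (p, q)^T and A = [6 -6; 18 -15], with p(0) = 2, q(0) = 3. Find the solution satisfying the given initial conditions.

Coefficient matrix A = [[6, -6], [18, -15]].
Characteristic polynomial det(A - λI) = λ^2 + 9λ + 18 = 0.
Eigenvalues λ = -6, -3.
For λ=-6: (A-λI) row 1 is [12, -6], so an eigenvector is (1, 2).
For λ=-3: (A-λI) row 1 is [9, -6], so an eigenvector is (-2, -3).
General solution: c_1e^(-6t)(1,2) + c_2e^(-3t)(-2,-3).
Applying p(0)=2, q(0)=3 gives c_1=0, c_2=-1.

p(t) = 2e^(-3t), q(t) = 3e^(-3t)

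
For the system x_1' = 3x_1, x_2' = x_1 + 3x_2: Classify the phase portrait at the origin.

A = [[3,0],[1,3]]; det(A-λI) = λ^2 - 6λ + 9.
repeated λ = 3 with a single eigenvector.

unstable improper node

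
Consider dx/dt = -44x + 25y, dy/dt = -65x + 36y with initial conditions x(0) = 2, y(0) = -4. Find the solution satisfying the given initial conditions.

Coefficient matrix A = [[-44, 25], [-65, 36]].
Characteristic polynomial det(A - λI) = λ^2 + 8λ + 41 = 0.
Eigenvalues λ = -4 ± 5i (complex conjugate pair).
For λ=-4+5i: an eigenvector is (-1,-2) - i(-2,-3) = (-1 + 2i, -2 + 3i).
A real fundamental pair from Re and Im of e^((-4+5i)t)v: X_1 = e^(-4t)(cos(5t)·(-1,-2) + sin(5t)·(-2,-3)), X_2 = e^(-4t)(sin(5t)·(-1,-2) - cos(5t)·(-2,-3)).
General solution: K_1X_1 + K_2X_2.
Applying x(0)=2, y(0)=-4 gives K_1=14, K_2=8.

x(t) = -36e^(-4t)sin(5t) + 2e^(-4t)cos(5t), y(t) = -58e^(-4t)sin(5t) - 4e^(-4t)cos(5t)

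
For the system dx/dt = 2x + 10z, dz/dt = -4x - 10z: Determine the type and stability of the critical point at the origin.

A = [[2,10],[-4,-10]]; det(A-λI) = λ^2 + 8λ + 20.
λ = -4 ± 2i: negative real part.

stable spiral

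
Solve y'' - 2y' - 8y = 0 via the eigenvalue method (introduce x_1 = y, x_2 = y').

Let x_1 = y, x_2 = y'. Then x_1' = x_2 and x_2' = 8x_1 + 2x_2.
A = [[0,1],[8,2]]; det(A-λI) = λ^2 - 2λ - 8.
Eigenvalues λ = -2, 4 with eigenvectors (1,-2), (1,4).

y(t) = K_1e^(-2t) + K_2e^(4t)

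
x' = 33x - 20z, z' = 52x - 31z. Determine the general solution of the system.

x(t) = c_1e^(t)sin(4t) + 2c_1e^(t)cos(4t) + 2c_2e^(t)sin(4t) - c_2e^(t)cos(4t), z(t) = 2c_1e^(t)sin(4t) + 3c_1e^(t)cos(4t) + 3c_2e^(t)sin(4t) - 2c_2e^(t)cos(4t)

Coefficient matrix A = [[33, -20], [52, -31]].
Characteristic polynomial det(A - λI) = λ^2 - 2λ + 17 = 0.
Eigenvalues λ = 1 ± 4i (complex conjugate pair).
For λ=1+4i: an eigenvector is (2,3) - i(1,2) = (2 - i, 3 - 2i).
A real fundamental pair from Re and Im of e^((1+4i)t)v: X_1 = e^(t)(cos(4t)·(2,3) + sin(4t)·(1,2)), X_2 = e^(t)(sin(4t)·(2,3) - cos(4t)·(1,2)).
General solution: c_1X_1 + c_2X_2.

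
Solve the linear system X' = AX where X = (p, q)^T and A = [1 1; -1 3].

p(t) = C_1e^(2t) + C_2te^(2t) - C_2e^(2t), q(t) = C_1e^(2t) + C_2te^(2t)

Coefficient matrix A = [[1, 1], [-1, 3]].
Characteristic polynomial det(A - λI) = λ^2 - 4λ + 4 = 0.
Single eigenvalue λ = 2 with algebraic multiplicity 2.
Eigenvector v = (1,1); generalized eigenvector w with (A-λI)w=v is (-1,0).
General solution: e^(2t)[C_1·v + C_2·(t·v + w)].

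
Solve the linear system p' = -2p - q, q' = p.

p(t) = C_1e^(-t) + C_2te^(-t) - C_2e^(-t), q(t) = -C_1e^(-t) - C_2te^(-t)

Coefficient matrix A = [[-2, -1], [1, 0]].
Characteristic polynomial det(A - λI) = λ^2 + 2λ + 1 = 0.
Single eigenvalue λ = -1 with algebraic multiplicity 2.
Eigenvector v = (1,-1); generalized eigenvector w with (A-λI)w=v is (-1,0).
General solution: e^(-t)[C_1·v + C_2·(t·v + w)].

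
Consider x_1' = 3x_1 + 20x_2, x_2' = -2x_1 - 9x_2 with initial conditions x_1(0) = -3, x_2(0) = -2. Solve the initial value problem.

x_1(t) = -29e^(-3t)sin(2t) - 3e^(-3t)cos(2t), x_2(t) = 9e^(-3t)sin(2t) - 2e^(-3t)cos(2t)

Coefficient matrix A = [[3, 20], [-2, -9]].
Characteristic polynomial det(A - λI) = λ^2 + 6λ + 13 = 0.
Eigenvalues λ = -3 ± 2i (complex conjugate pair).
For λ=-3+2i: an eigenvector is (1,0) - i(3,-1) = (1 - 3i, 0 + i).
A real fundamental pair from Re and Im of e^((-3+2i)t)v: X_1 = e^(-3t)(cos(2t)·(1,0) + sin(2t)·(3,-1)), X_2 = e^(-3t)(sin(2t)·(1,0) - cos(2t)·(3,-1)).
General solution: C_1X_1 + C_2X_2.
Applying x_1(0)=-3, x_2(0)=-2 gives C_1=-9, C_2=-2.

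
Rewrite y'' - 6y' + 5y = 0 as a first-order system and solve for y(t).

y(t) = C_1e^(t) + C_2e^(5t)

Let x_1 = y, x_2 = y'. Then x_1' = x_2 and x_2' = -5x_1 + 6x_2.
A = [[0,1],[-5,6]]; det(A-λI) = λ^2 - 6λ + 5.
Eigenvalues λ = 1, 5 with eigenvectors (1,1), (1,5).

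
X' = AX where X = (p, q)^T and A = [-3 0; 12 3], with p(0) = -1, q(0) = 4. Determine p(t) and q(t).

Coefficient matrix A = [[-3, 0], [12, 3]].
Characteristic polynomial det(A - λI) = λ^2 - 9 = 0.
Eigenvalues λ = -3, 3.
For λ=-3: (A-λI) row 2 is [12, 6], so an eigenvector is (1, -2).
For λ=3: (A-λI) row 1 is [-6, 0], so an eigenvector is (0, -1).
General solution: C_1e^(-3t)(1,-2) + C_2e^(3t)(0,-1).
Applying p(0)=-1, q(0)=4 gives C_1=-1, C_2=-2.

p(t) = -e^(-3t), q(t) = 2e^(3t) + 2e^(-3t)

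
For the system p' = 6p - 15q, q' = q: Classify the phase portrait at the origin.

unstable node

A = [[6,-15],[0,1]]; det(A-λI) = λ^2 - 7λ + 6.
λ = 1, 6: both positive.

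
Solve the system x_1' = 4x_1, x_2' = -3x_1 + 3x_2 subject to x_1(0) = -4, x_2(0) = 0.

Coefficient matrix A = [[4, 0], [-3, 3]].
Characteristic polynomial det(A - λI) = λ^2 - 7λ + 12 = 0.
Eigenvalues λ = 3, 4.
For λ=3: (A-λI) row 1 is [1, 0], so an eigenvector is (0, -1).
For λ=4: (A-λI) row 2 is [-3, -1], so an eigenvector is (-1, 3).
General solution: C_1e^(3t)(0,-1) + C_2e^(4t)(-1,3).
Applying x_1(0)=-4, x_2(0)=0 gives C_1=12, C_2=4.

x_1(t) = -4e^(4t), x_2(t) = 12e^(4t) - 12e^(3t)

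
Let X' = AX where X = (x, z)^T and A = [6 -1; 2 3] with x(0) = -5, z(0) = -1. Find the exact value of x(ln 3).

-1863

A = [[6,-1],[2,3]]; eigenvalues λ = 4, 5.
Eigenvectors: (1,2) for λ=4, (1,1) for λ=5.
From the initial condition, c_1 = 4, c_2 = -9.
x(ln 3) = (4)(3^4)(1) + (-9)(3^5)(1) = -1863.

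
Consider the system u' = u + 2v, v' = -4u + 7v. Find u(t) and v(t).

u(t) = K_1e^(5t) - K_2e^(3t), v(t) = 2K_1e^(5t) - K_2e^(3t)

Coefficient matrix A = [[1, 2], [-4, 7]].
Characteristic polynomial det(A - λI) = λ^2 - 8λ + 15 = 0.
Eigenvalues λ = 5, 3.
For λ=5: (A-λI) row 1 is [-4, 2], so an eigenvector is (1, 2).
For λ=3: (A-λI) row 1 is [-2, 2], so an eigenvector is (-1, -1).
General solution: K_1e^(5t)(1,2) + K_2e^(3t)(-1,-1).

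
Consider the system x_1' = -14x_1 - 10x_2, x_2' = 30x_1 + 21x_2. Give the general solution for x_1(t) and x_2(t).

Coefficient matrix A = [[-14, -10], [30, 21]].
Characteristic polynomial det(A - λI) = λ^2 - 7λ + 6 = 0.
Eigenvalues λ = 6, 1.
For λ=6: (A-λI) row 1 is [-20, -10], so an eigenvector is (-1, 2).
For λ=1: (A-λI) row 1 is [-15, -10], so an eigenvector is (-2, 3).
General solution: C_1e^(6t)(-1,2) + C_2e^(t)(-2,3).

x_1(t) = -C_1e^(6t) - 2C_2e^(t), x_2(t) = 2C_1e^(6t) + 3C_2e^(t)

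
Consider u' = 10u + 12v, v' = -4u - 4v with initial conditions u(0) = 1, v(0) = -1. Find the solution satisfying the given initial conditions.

Coefficient matrix A = [[10, 12], [-4, -4]].
Characteristic polynomial det(A - λI) = λ^2 - 6λ + 8 = 0.
Eigenvalues λ = 4, 2.
For λ=4: (A-λI) row 1 is [6, 12], so an eigenvector is (-2, 1).
For λ=2: (A-λI) row 1 is [8, 12], so an eigenvector is (-3, 2).
General solution: C_1e^(4t)(-2,1) + C_2e^(2t)(-3,2).
Applying u(0)=1, v(0)=-1 gives C_1=1, C_2=-1.

u(t) = -2e^(4t) + 3e^(2t), v(t) = e^(4t) - 2e^(2t)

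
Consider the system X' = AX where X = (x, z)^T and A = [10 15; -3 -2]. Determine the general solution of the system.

Coefficient matrix A = [[10, 15], [-3, -2]].
Characteristic polynomial det(A - λI) = λ^2 - 8λ + 25 = 0.
Eigenvalues λ = 4 ± 3i (complex conjugate pair).
For λ=4+3i: an eigenvector is (-2,1) - i(1,0) = (-2 - i, 1).
A real fundamental pair from Re and Im of e^((4+3i)t)v: X_1 = e^(4t)(cos(3t)·(-2,1) + sin(3t)·(1,0)), X_2 = e^(4t)(sin(3t)·(-2,1) - cos(3t)·(1,0)).
General solution: K_1X_1 + K_2X_2.

x(t) = K_1e^(4t)sin(3t) - 2K_1e^(4t)cos(3t) - 2K_2e^(4t)sin(3t) - K_2e^(4t)cos(3t), z(t) = K_1e^(4t)cos(3t) + K_2e^(4t)sin(3t)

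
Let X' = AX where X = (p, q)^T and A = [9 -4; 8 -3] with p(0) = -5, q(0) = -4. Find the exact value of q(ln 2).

-188

A = [[9,-4],[8,-3]]; eigenvalues λ = 5, 1.
Eigenvectors: (1,1) for λ=5, (1,2) for λ=1.
From the initial condition, c_1 = -6, c_2 = 1.
q(ln 2) = (-6)(2^5)(1) + (1)(2^1)(2) = -188.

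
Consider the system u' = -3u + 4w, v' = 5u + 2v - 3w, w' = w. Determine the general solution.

u(t) = K_1e^(-3t) + K_3e^(t), v(t) = -K_1e^(-3t) + K_2e^(2t) - 2K_3e^(t), w(t) = K_3e^(t)

Coefficient matrix A = [[-3, 0, 4], [5, 2, -3], [0, 0, 1]].
det(A - λI) = 0 gives eigenvalues λ = -3, 2, 1.
For λ=-3: eigenvector (1,-1,0).
For λ=2: eigenvector (0,1,0).
For λ=1: eigenvector (1,-2,1).
General solution: K_1e^(-3t)(1,-1,0) + K_2e^(2t)(0,1,0) + K_3e^(t)(1,-2,1).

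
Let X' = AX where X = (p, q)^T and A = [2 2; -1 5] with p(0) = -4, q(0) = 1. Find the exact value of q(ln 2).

A = [[2,2],[-1,5]]; eigenvalues λ = 3, 4.
Eigenvectors: (2,1) for λ=3, (1,1) for λ=4.
From the initial condition, c_1 = -5, c_2 = 6.
q(ln 2) = (-5)(2^3)(1) + (6)(2^4)(1) = 56.

56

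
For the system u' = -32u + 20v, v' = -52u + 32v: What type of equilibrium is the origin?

A = [[-32,20],[-52,32]]; det(A-λI) = λ^2 + 16.
λ = 0 ± 4i: zero real part.

center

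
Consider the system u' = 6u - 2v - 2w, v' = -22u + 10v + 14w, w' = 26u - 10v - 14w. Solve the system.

Coefficient matrix A = [[6, -2, -2], [-22, 10, 14], [26, -10, -14]].
det(A - λI) = 0 gives eigenvalues λ = 4, 2, -4.
For λ=4: eigenvector (-1,1,-2).
For λ=2: eigenvector (1,1,1).
For λ=-4: eigenvector (0,-1,1).
General solution: K_1e^(4t)(-1,1,-2) + K_2e^(2t)(1,1,1) + K_3e^(-4t)(0,-1,1).

u(t) = -K_1e^(4t) + K_2e^(2t), v(t) = K_1e^(4t) + K_2e^(2t) - K_3e^(-4t), w(t) = -2K_1e^(4t) + K_2e^(2t) + K_3e^(-4t)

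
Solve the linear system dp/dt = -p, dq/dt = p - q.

Coefficient matrix A = [[-1, 0], [1, -1]].
Characteristic polynomial det(A - λI) = λ^2 + 2λ + 1 = 0.
Single eigenvalue λ = -1 with algebraic multiplicity 2.
Eigenvector v = (0,1); generalized eigenvector w with (A-λI)w=v is (1,-3).
General solution: e^(-t)[c_1·v + c_2·(t·v + w)].

p(t) = c_2e^(-t), q(t) = c_1e^(-t) + c_2te^(-t) - 3c_2e^(-t)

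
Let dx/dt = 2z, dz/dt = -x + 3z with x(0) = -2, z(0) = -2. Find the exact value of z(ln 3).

A = [[0,2],[-1,3]]; eigenvalues λ = 1, 2.
Eigenvectors: (2,1) for λ=1, (-1,-1) for λ=2.
From the initial condition, c_1 = 0, c_2 = 2.
z(ln 3) = (0)(3^1)(1) + (2)(3^2)(-1) = -18.

-18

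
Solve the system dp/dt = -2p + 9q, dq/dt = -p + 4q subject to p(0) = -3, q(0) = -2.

Coefficient matrix A = [[-2, 9], [-1, 4]].
Characteristic polynomial det(A - λI) = λ^2 - 2λ + 1 = 0.
Single eigenvalue λ = 1 with algebraic multiplicity 2.
Eigenvector v = (3,1); generalized eigenvector w with (A-λI)w=v is (2,1).
General solution: e^(t)[C_1·v + C_2·(t·v + w)].
Applying p(0)=-3, q(0)=-2 gives C_1=1, C_2=-3.

p(t) = -9te^(t) - 3e^(t), q(t) = -3te^(t) - 2e^(t)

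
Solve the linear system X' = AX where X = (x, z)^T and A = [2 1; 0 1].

x(t) = c_1e^(2t) - c_2e^(t), z(t) = c_2e^(t)

Coefficient matrix A = [[2, 1], [0, 1]].
Characteristic polynomial det(A - λI) = λ^2 - 3λ + 2 = 0.
Eigenvalues λ = 2, 1.
For λ=2: (A-λI) row 1 is [0, 1], so an eigenvector is (1, 0).
For λ=1: (A-λI) row 1 is [1, 1], so an eigenvector is (-1, 1).
General solution: c_1e^(2t)(1,0) + c_2e^(t)(-1,1).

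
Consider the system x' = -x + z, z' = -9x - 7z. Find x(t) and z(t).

Coefficient matrix A = [[-1, 1], [-9, -7]].
Characteristic polynomial det(A - λI) = λ^2 + 8λ + 16 = 0.
Single eigenvalue λ = -4 with algebraic multiplicity 2.
Eigenvector v = (1,-3); generalized eigenvector w with (A-λI)w=v is (0,1).
General solution: e^(-4t)[C_1·v + C_2·(t·v + w)].

x(t) = C_1e^(-4t) + C_2te^(-4t), z(t) = -3C_1e^(-4t) - 3C_2te^(-4t) + C_2e^(-4t)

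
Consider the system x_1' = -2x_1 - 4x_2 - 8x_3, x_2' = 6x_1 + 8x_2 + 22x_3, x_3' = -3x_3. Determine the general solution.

Coefficient matrix A = [[-2, -4, -8], [6, 8, 22], [0, 0, -3]].
det(A - λI) = 0 gives eigenvalues λ = 2, -3, 4.
For λ=2: eigenvector (1,-1,0).
For λ=-3: eigenvector (0,-2,1).
For λ=4: eigenvector (-2,3,0).
General solution: C_1e^(2t)(1,-1,0) + C_2e^(-3t)(0,-2,1) + C_3e^(4t)(-2,3,0).

x_1(t) = C_1e^(2t) - 2C_3e^(4t), x_2(t) = -C_1e^(2t) - 2C_2e^(-3t) + 3C_3e^(4t), x_3(t) = C_2e^(-3t)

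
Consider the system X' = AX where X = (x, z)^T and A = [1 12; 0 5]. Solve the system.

x(t) = 3c_1e^(5t) - c_2e^(t), z(t) = c_1e^(5t)

Coefficient matrix A = [[1, 12], [0, 5]].
Characteristic polynomial det(A - λI) = λ^2 - 6λ + 5 = 0.
Eigenvalues λ = 5, 1.
For λ=5: (A-λI) row 1 is [-4, 12], so an eigenvector is (3, 1).
For λ=1: (A-λI) row 1 is [0, 12], so an eigenvector is (-1, 0).
General solution: c_1e^(5t)(3,1) + c_2e^(t)(-1,0).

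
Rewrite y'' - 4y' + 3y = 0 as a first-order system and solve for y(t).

y(t) = c_1e^(3t) + c_2e^(t)

Let x_1 = y, x_2 = y'. Then x_1' = x_2 and x_2' = -3x_1 + 4x_2.
A = [[0,1],[-3,4]]; det(A-λI) = λ^2 - 4λ + 3.
Eigenvalues λ = 3, 1 with eigenvectors (1,3), (1,1).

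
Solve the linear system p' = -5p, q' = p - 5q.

p(t) = c_2e^(-5t), q(t) = c_1e^(-5t) + c_2te^(-5t) - 2c_2e^(-5t)

Coefficient matrix A = [[-5, 0], [1, -5]].
Characteristic polynomial det(A - λI) = λ^2 + 10λ + 25 = 0.
Single eigenvalue λ = -5 with algebraic multiplicity 2.
Eigenvector v = (0,1); generalized eigenvector w with (A-λI)w=v is (1,-2).
General solution: e^(-5t)[c_1·v + c_2·(t·v + w)].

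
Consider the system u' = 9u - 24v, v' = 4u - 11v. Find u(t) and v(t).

Coefficient matrix A = [[9, -24], [4, -11]].
Characteristic polynomial det(A - λI) = λ^2 + 2λ - 3 = 0.
Eigenvalues λ = 1, -3.
For λ=1: (A-λI) row 1 is [8, -24], so an eigenvector is (-3, -1).
For λ=-3: (A-λI) row 1 is [12, -24], so an eigenvector is (-2, -1).
General solution: C_1e^(t)(-3,-1) + C_2e^(-3t)(-2,-1).

u(t) = -3C_1e^(t) - 2C_2e^(-3t), v(t) = -C_1e^(t) - C_2e^(-3t)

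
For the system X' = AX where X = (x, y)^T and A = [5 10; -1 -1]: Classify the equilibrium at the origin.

A = [[5,10],[-1,-1]]; det(A-λI) = λ^2 - 4λ + 5.
λ = 2 ± i: positive real part.

unstable spiral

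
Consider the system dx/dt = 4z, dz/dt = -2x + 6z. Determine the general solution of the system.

Coefficient matrix A = [[0, 4], [-2, 6]].
Characteristic polynomial det(A - λI) = λ^2 - 6λ + 8 = 0.
Eigenvalues λ = 4, 2.
For λ=4: (A-λI) row 1 is [-4, 4], so an eigenvector is (1, 1).
For λ=2: (A-λI) row 1 is [-2, 4], so an eigenvector is (-2, -1).
General solution: C_1e^(4t)(1,1) + C_2e^(2t)(-2,-1).

x(t) = C_1e^(4t) - 2C_2e^(2t), z(t) = C_1e^(4t) - C_2e^(2t)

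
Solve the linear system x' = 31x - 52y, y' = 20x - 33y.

x(t) = -2K_1e^(-t)sin(4t) + 3K_1e^(-t)cos(4t) + 3K_2e^(-t)sin(4t) + 2K_2e^(-t)cos(4t), y(t) = -K_1e^(-t)sin(4t) + 2K_1e^(-t)cos(4t) + 2K_2e^(-t)sin(4t) + K_2e^(-t)cos(4t)

Coefficient matrix A = [[31, -52], [20, -33]].
Characteristic polynomial det(A - λI) = λ^2 + 2λ + 17 = 0.
Eigenvalues λ = -1 ± 4i (complex conjugate pair).
For λ=-1+4i: an eigenvector is (3,2) - i(-2,-1) = (3 + 2i, 2 + i).
A real fundamental pair from Re and Im of e^((-1+4i)t)v: X_1 = e^(-t)(cos(4t)·(3,2) + sin(4t)·(-2,-1)), X_2 = e^(-t)(sin(4t)·(3,2) - cos(4t)·(-2,-1)).
General solution: K_1X_1 + K_2X_2.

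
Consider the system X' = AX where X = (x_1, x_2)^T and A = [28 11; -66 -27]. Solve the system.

x_1(t) = K_1e^(-5t) + K_2e^(6t), x_2(t) = -3K_1e^(-5t) - 2K_2e^(6t)

Coefficient matrix A = [[28, 11], [-66, -27]].
Characteristic polynomial det(A - λI) = λ^2 - λ - 30 = 0.
Eigenvalues λ = -5, 6.
For λ=-5: (A-λI) row 1 is [33, 11], so an eigenvector is (1, -3).
For λ=6: (A-λI) row 1 is [22, 11], so an eigenvector is (1, -2).
General solution: K_1e^(-5t)(1,-3) + K_2e^(6t)(1,-2).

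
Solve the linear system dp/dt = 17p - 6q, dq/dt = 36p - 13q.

p(t) = K_1e^(-t) - K_2e^(5t), q(t) = 3K_1e^(-t) - 2K_2e^(5t)

Coefficient matrix A = [[17, -6], [36, -13]].
Characteristic polynomial det(A - λI) = λ^2 - 4λ - 5 = 0.
Eigenvalues λ = -1, 5.
For λ=-1: (A-λI) row 1 is [18, -6], so an eigenvector is (1, 3).
For λ=5: (A-λI) row 1 is [12, -6], so an eigenvector is (-1, -2).
General solution: K_1e^(-t)(1,3) + K_2e^(5t)(-1,-2).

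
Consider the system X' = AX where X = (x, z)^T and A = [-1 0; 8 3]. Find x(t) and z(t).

Coefficient matrix A = [[-1, 0], [8, 3]].
Characteristic polynomial det(A - λI) = λ^2 - 2λ - 3 = 0.
Eigenvalues λ = 3, -1.
For λ=3: (A-λI) row 1 is [-4, 0], so an eigenvector is (0, 1).
For λ=-1: (A-λI) row 2 is [8, 4], so an eigenvector is (1, -2).
General solution: K_1e^(3t)(0,1) + K_2e^(-t)(1,-2).

x(t) = K_2e^(-t), z(t) = K_1e^(3t) - 2K_2e^(-t)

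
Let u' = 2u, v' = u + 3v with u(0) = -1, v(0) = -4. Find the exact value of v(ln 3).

-126

A = [[2,0],[1,3]]; eigenvalues λ = 2, 3.
Eigenvectors: (1,-1) for λ=2, (0,1) for λ=3.
From the initial condition, c_1 = -1, c_2 = -5.
v(ln 3) = (-1)(3^2)(-1) + (-5)(3^3)(1) = -126.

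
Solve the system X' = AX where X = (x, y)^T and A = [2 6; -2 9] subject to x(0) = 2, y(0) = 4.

x(t) = 18e^(6t) - 16e^(5t), y(t) = 12e^(6t) - 8e^(5t)

Coefficient matrix A = [[2, 6], [-2, 9]].
Characteristic polynomial det(A - λI) = λ^2 - 11λ + 30 = 0.
Eigenvalues λ = 5, 6.
For λ=5: (A-λI) row 1 is [-3, 6], so an eigenvector is (2, 1).
For λ=6: (A-λI) row 1 is [-4, 6], so an eigenvector is (3, 2).
General solution: c_1e^(5t)(2,1) + c_2e^(6t)(3,2).
Applying x(0)=2, y(0)=4 gives c_1=-8, c_2=6.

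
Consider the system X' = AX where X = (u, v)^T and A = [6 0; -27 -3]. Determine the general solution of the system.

u(t) = C_2e^(6t), v(t) = -C_1e^(-3t) - 3C_2e^(6t)

Coefficient matrix A = [[6, 0], [-27, -3]].
Characteristic polynomial det(A - λI) = λ^2 - 3λ - 18 = 0.
Eigenvalues λ = -3, 6.
For λ=-3: (A-λI) row 1 is [9, 0], so an eigenvector is (0, -1).
For λ=6: (A-λI) row 2 is [-27, -9], so an eigenvector is (1, -3).
General solution: C_1e^(-3t)(0,-1) + C_2e^(6t)(1,-3).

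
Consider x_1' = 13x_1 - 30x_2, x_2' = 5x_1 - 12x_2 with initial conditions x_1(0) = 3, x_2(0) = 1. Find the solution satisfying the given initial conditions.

x_1(t) = 3e^(3t), x_2(t) = e^(3t)

Coefficient matrix A = [[13, -30], [5, -12]].
Characteristic polynomial det(A - λI) = λ^2 - λ - 6 = 0.
Eigenvalues λ = -2, 3.
For λ=-2: (A-λI) row 1 is [15, -30], so an eigenvector is (-2, -1).
For λ=3: (A-λI) row 1 is [10, -30], so an eigenvector is (3, 1).
General solution: K_1e^(-2t)(-2,-1) + K_2e^(3t)(3,1).
Applying x_1(0)=3, x_2(0)=1 gives K_1=0, K_2=1.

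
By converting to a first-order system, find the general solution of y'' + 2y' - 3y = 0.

y(t) = C_1e^(t) + C_2e^(-3t)

Let x_1 = y, x_2 = y'. Then x_1' = x_2 and x_2' = 3x_1 - 2x_2.
A = [[0,1],[3,-2]]; det(A-λI) = λ^2 + 2λ - 3.
Eigenvalues λ = 1, -3 with eigenvectors (1,1), (1,-3).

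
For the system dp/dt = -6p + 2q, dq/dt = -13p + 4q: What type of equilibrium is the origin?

A = [[-6,2],[-13,4]]; det(A-λI) = λ^2 + 2λ + 2.
λ = -1 ± i: negative real part.

stable spiral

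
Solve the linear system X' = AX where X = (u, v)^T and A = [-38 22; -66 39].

u(t) = 2c_1e^(-5t) + c_2e^(6t), v(t) = 3c_1e^(-5t) + 2c_2e^(6t)

Coefficient matrix A = [[-38, 22], [-66, 39]].
Characteristic polynomial det(A - λI) = λ^2 - λ - 30 = 0.
Eigenvalues λ = -5, 6.
For λ=-5: (A-λI) row 1 is [-33, 22], so an eigenvector is (2, 3).
For λ=6: (A-λI) row 1 is [-44, 22], so an eigenvector is (1, 2).
General solution: c_1e^(-5t)(2,3) + c_2e^(6t)(1,2).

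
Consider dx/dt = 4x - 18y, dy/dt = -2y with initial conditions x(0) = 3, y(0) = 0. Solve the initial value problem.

Coefficient matrix A = [[4, -18], [0, -2]].
Characteristic polynomial det(A - λI) = λ^2 - 2λ - 8 = 0.
Eigenvalues λ = 4, -2.
For λ=4: (A-λI) row 1 is [0, -18], so an eigenvector is (-1, 0).
For λ=-2: (A-λI) row 1 is [6, -18], so an eigenvector is (-3, -1).
General solution: c_1e^(4t)(-1,0) + c_2e^(-2t)(-3,-1).
Applying x(0)=3, y(0)=0 gives c_1=-3, c_2=0.

x(t) = 3e^(4t), y(t) = 0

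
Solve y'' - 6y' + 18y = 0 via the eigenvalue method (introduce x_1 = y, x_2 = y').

y(t) = K_1e^(3t)cos(3t) + K_2e^(3t)sin(3t)

Let x_1 = y, x_2 = y'. Then x_1' = x_2 and x_2' = -18x_1 + 6x_2.
A = [[0,1],[-18,6]]; det(A-λI) = λ^2 - 6λ + 18.
Eigenvalues λ = 3 ± 3i.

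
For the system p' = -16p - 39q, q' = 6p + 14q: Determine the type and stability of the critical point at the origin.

stable spiral

A = [[-16,-39],[6,14]]; det(A-λI) = λ^2 + 2λ + 10.
λ = -1 ± 3i: negative real part.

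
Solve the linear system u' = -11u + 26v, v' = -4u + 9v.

u(t) = -3C_1e^(-t)sin(2t) - 2C_1e^(-t)cos(2t) - 2C_2e^(-t)sin(2t) + 3C_2e^(-t)cos(2t), v(t) = -C_1e^(-t)sin(2t) - C_1e^(-t)cos(2t) - C_2e^(-t)sin(2t) + C_2e^(-t)cos(2t)

Coefficient matrix A = [[-11, 26], [-4, 9]].
Characteristic polynomial det(A - λI) = λ^2 + 2λ + 5 = 0.
Eigenvalues λ = -1 ± 2i (complex conjugate pair).
For λ=-1+2i: an eigenvector is (-2,-1) - i(-3,-1) = (-2 + 3i, -1 + i).
A real fundamental pair from Re and Im of e^((-1+2i)t)v: X_1 = e^(-t)(cos(2t)·(-2,-1) + sin(2t)·(-3,-1)), X_2 = e^(-t)(sin(2t)·(-2,-1) - cos(2t)·(-3,-1)).
General solution: C_1X_1 + C_2X_2.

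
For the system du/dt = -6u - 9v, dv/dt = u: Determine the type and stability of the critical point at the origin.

stable improper node

A = [[-6,-9],[1,0]]; det(A-λI) = λ^2 + 6λ + 9.
repeated λ = -3 with a single eigenvector.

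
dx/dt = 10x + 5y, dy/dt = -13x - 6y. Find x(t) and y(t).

Coefficient matrix A = [[10, 5], [-13, -6]].
Characteristic polynomial det(A - λI) = λ^2 - 4λ + 5 = 0.
Eigenvalues λ = 2 ± i (complex conjugate pair).
For λ=2+i: an eigenvector is (-1,2) - i(2,-3) = (-1 - 2i, 2 + 3i).
A real fundamental pair from Re and Im of e^((2+i)t)v: X_1 = e^(2t)(cos(t)·(-1,2) + sin(t)·(2,-3)), X_2 = e^(2t)(sin(t)·(-1,2) - cos(t)·(2,-3)).
General solution: K_1X_1 + K_2X_2.

x(t) = 2K_1e^(2t)sin(t) - K_1e^(2t)cos(t) - K_2e^(2t)sin(t) - 2K_2e^(2t)cos(t), y(t) = -3K_1e^(2t)sin(t) + 2K_1e^(2t)cos(t) + 2K_2e^(2t)sin(t) + 3K_2e^(2t)cos(t)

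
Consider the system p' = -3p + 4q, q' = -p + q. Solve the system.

p(t) = 2c_1e^(-t) + 2c_2te^(-t) + c_2e^(-t), q(t) = c_1e^(-t) + c_2te^(-t) + c_2e^(-t)

Coefficient matrix A = [[-3, 4], [-1, 1]].
Characteristic polynomial det(A - λI) = λ^2 + 2λ + 1 = 0.
Single eigenvalue λ = -1 with algebraic multiplicity 2.
Eigenvector v = (2,1); generalized eigenvector w with (A-λI)w=v is (1,1).
General solution: e^(-t)[c_1·v + c_2·(t·v + w)].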